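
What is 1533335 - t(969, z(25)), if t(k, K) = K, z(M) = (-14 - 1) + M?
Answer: 1533325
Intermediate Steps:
z(M) = -15 + M
1533335 - t(969, z(25)) = 1533335 - (-15 + 25) = 1533335 - 1*10 = 1533335 - 10 = 1533325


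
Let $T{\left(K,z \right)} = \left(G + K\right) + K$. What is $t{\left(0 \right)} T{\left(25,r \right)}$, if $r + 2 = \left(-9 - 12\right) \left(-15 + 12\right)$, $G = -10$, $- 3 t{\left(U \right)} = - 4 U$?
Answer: $0$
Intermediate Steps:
$t{\left(U \right)} = \frac{4 U}{3}$ ($t{\left(U \right)} = - \frac{\left(-4\right) U}{3} = \frac{4 U}{3}$)
$r = 61$ ($r = -2 + \left(-9 - 12\right) \left(-15 + 12\right) = -2 - -63 = -2 + 63 = 61$)
$T{\left(K,z \right)} = -10 + 2 K$ ($T{\left(K,z \right)} = \left(-10 + K\right) + K = -10 + 2 K$)
$t{\left(0 \right)} T{\left(25,r \right)} = \frac{4}{3} \cdot 0 \left(-10 + 2 \cdot 25\right) = 0 \left(-10 + 50\right) = 0 \cdot 40 = 0$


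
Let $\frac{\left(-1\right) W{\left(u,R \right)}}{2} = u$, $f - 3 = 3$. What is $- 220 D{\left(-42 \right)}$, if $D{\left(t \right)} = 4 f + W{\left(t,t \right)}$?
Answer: $-23760$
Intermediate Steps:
$f = 6$ ($f = 3 + 3 = 6$)
$W{\left(u,R \right)} = - 2 u$
$D{\left(t \right)} = 24 - 2 t$ ($D{\left(t \right)} = 4 \cdot 6 - 2 t = 24 - 2 t$)
$- 220 D{\left(-42 \right)} = - 220 \left(24 - -84\right) = - 220 \left(24 + 84\right) = \left(-220\right) 108 = -23760$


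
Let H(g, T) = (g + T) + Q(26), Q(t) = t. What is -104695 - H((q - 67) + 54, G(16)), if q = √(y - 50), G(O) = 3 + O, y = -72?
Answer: -104727 - I*√122 ≈ -1.0473e+5 - 11.045*I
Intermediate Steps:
q = I*√122 (q = √(-72 - 50) = √(-122) = I*√122 ≈ 11.045*I)
H(g, T) = 26 + T + g (H(g, T) = (g + T) + 26 = (T + g) + 26 = 26 + T + g)
-104695 - H((q - 67) + 54, G(16)) = -104695 - (26 + (3 + 16) + ((I*√122 - 67) + 54)) = -104695 - (26 + 19 + ((-67 + I*√122) + 54)) = -104695 - (26 + 19 + (-13 + I*√122)) = -104695 - (32 + I*√122) = -104695 + (-32 - I*√122) = -104727 - I*√122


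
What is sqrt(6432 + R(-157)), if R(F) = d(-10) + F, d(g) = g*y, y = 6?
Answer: sqrt(6215) ≈ 78.835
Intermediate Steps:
d(g) = 6*g (d(g) = g*6 = 6*g)
R(F) = -60 + F (R(F) = 6*(-10) + F = -60 + F)
sqrt(6432 + R(-157)) = sqrt(6432 + (-60 - 157)) = sqrt(6432 - 217) = sqrt(6215)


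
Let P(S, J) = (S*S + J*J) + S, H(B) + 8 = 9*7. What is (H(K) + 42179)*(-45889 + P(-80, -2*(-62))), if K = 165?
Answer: -1021767162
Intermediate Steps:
H(B) = 55 (H(B) = -8 + 9*7 = -8 + 63 = 55)
P(S, J) = S + J² + S² (P(S, J) = (S² + J²) + S = (J² + S²) + S = S + J² + S²)
(H(K) + 42179)*(-45889 + P(-80, -2*(-62))) = (55 + 42179)*(-45889 + (-80 + (-2*(-62))² + (-80)²)) = 42234*(-45889 + (-80 + (-1*(-124))² + 6400)) = 42234*(-45889 + (-80 + 124² + 6400)) = 42234*(-45889 + (-80 + 15376 + 6400)) = 42234*(-45889 + 21696) = 42234*(-24193) = -1021767162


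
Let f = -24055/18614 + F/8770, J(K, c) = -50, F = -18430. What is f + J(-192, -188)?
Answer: -871625737/16324478 ≈ -53.394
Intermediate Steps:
f = -55401837/16324478 (f = -24055/18614 - 18430/8770 = -24055*1/18614 - 18430*1/8770 = -24055/18614 - 1843/877 = -55401837/16324478 ≈ -3.3938)
f + J(-192, -188) = -55401837/16324478 - 50 = -871625737/16324478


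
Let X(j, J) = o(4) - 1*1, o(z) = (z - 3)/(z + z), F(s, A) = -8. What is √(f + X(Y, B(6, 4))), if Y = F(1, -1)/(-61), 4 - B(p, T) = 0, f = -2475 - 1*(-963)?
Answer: 7*I*√494/4 ≈ 38.896*I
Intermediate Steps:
f = -1512 (f = -2475 + 963 = -1512)
B(p, T) = 4 (B(p, T) = 4 - 1*0 = 4 + 0 = 4)
o(z) = (-3 + z)/(2*z) (o(z) = (-3 + z)/((2*z)) = (-3 + z)*(1/(2*z)) = (-3 + z)/(2*z))
Y = 8/61 (Y = -8/(-61) = -8*(-1/61) = 8/61 ≈ 0.13115)
X(j, J) = -7/8 (X(j, J) = (½)*(-3 + 4)/4 - 1*1 = (½)*(¼)*1 - 1 = ⅛ - 1 = -7/8)
√(f + X(Y, B(6, 4))) = √(-1512 - 7/8) = √(-12103/8) = 7*I*√494/4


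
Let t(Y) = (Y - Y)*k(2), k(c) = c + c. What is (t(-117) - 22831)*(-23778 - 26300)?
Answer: 1143330818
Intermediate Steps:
k(c) = 2*c
t(Y) = 0 (t(Y) = (Y - Y)*(2*2) = 0*4 = 0)
(t(-117) - 22831)*(-23778 - 26300) = (0 - 22831)*(-23778 - 26300) = -22831*(-50078) = 1143330818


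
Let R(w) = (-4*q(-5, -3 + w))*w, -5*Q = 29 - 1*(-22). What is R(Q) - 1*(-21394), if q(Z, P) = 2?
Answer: 107378/5 ≈ 21476.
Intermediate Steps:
Q = -51/5 (Q = -(29 - 1*(-22))/5 = -(29 + 22)/5 = -⅕*51 = -51/5 ≈ -10.200)
R(w) = -8*w (R(w) = (-4*2)*w = -8*w)
R(Q) - 1*(-21394) = -8*(-51/5) - 1*(-21394) = 408/5 + 21394 = 107378/5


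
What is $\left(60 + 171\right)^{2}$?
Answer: $53361$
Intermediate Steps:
$\left(60 + 171\right)^{2} = 231^{2} = 53361$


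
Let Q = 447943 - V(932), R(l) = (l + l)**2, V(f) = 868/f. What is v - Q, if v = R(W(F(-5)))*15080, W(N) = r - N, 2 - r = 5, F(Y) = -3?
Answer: -104370502/233 ≈ -4.4794e+5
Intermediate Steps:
r = -3 (r = 2 - 1*5 = 2 - 5 = -3)
W(N) = -3 - N
R(l) = 4*l**2 (R(l) = (2*l)**2 = 4*l**2)
Q = 104370502/233 (Q = 447943 - 868/932 = 447943 - 1*217/233 = 447943 - 217/233 = 104370502/233 ≈ 4.4794e+5)
v = 0 (v = (4*(-3 - 1*(-3))**2)*15080 = (4*(-3 + 3)**2)*15080 = (4*0**2)*15080 = (4*0)*15080 = 0*15080 = 0)
v - Q = 0 - 1*104370502/233 = 0 - 104370502/233 = -104370502/233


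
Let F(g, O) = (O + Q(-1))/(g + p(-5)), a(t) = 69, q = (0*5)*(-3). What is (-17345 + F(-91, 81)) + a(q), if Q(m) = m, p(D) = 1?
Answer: -155492/9 ≈ -17277.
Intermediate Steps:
q = 0 (q = 0*(-3) = 0)
F(g, O) = (-1 + O)/(1 + g) (F(g, O) = (O - 1)/(g + 1) = (-1 + O)/(1 + g))
(-17345 + F(-91, 81)) + a(q) = (-17345 + (-1 + 81)/(1 - 91)) + 69 = (-17345 + 80/(-90)) + 69 = (-17345 - 1/90*80) + 69 = (-17345 - 8/9) + 69 = -156113/9 + 69 = -155492/9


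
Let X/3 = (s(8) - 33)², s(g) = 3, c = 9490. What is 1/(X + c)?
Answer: 1/12190 ≈ 8.2035e-5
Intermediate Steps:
X = 2700 (X = 3*(3 - 33)² = 3*(-30)² = 3*900 = 2700)
1/(X + c) = 1/(2700 + 9490) = 1/12190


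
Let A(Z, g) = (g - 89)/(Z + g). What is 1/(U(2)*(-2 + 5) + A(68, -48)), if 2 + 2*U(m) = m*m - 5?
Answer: -20/227 ≈ -0.088106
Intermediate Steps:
U(m) = -7/2 + m²/2 (U(m) = -1 + (m*m - 5)/2 = -1 + (m² - 5)/2 = -1 + (-5 + m²)/2 = -1 + (-5/2 + m²/2) = -7/2 + m²/2)
A(Z, g) = (-89 + g)/(Z + g)
1/(U(2)*(-2 + 5) + A(68, -48)) = 1/((-7/2 + (½)*2²)*(-2 + 5) + (-89 - 48)/(68 - 48)) = 1/((-7/2 + (½)*4)*3 - 137/20) = 1/((-7/2 + 2)*3 + (1/20)*(-137)) = 1/(-3/2*3 - 137/20) = 1/(-9/2 - 137/20) = 1/(-227/20) = -20/227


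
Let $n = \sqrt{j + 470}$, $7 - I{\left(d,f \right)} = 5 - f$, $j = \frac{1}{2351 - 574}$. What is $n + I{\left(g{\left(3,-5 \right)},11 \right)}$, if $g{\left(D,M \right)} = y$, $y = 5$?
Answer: $13 + \frac{9 \sqrt{18322647}}{1777} \approx 34.68$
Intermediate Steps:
$g{\left(D,M \right)} = 5$
$j = \frac{1}{1777} \approx 0.00056275$
$I{\left(d,f \right)} = 2 + f$ ($I{\left(d,f \right)} = 7 - \left(5 - f\right) = 7 + \left(-5 + f\right) = 2 + f$)
$n = \frac{9 \sqrt{18322647}}{1777}$ ($n = \sqrt{\frac{1}{1777} + 470} = \sqrt{\frac{835191}{1777}} = \frac{9 \sqrt{18322647}}{1777} \approx 21.68$)
$n + I{\left(g{\left(3,-5 \right)},11 \right)} = \frac{9 \sqrt{18322647}}{1777} + \left(2 + 11\right) = \frac{9 \sqrt{18322647}}{1777} + 13 = 13 + \frac{9 \sqrt{18322647}}{1777}$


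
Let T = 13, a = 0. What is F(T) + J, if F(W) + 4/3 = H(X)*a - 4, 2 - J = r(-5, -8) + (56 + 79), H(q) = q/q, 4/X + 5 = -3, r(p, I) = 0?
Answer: -415/3 ≈ -138.33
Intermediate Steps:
X = -1/2 (X = 4/(-5 - 3) = 4/(-8) = 4*(-1/8) = -1/2 ≈ -0.50000)
H(q) = 1
J = -133 (J = 2 - (0 + (56 + 79)) = 2 - (0 + 135) = 2 - 1*135 = 2 - 135 = -133)
F(W) = -16/3 (F(W) = -4/3 + (1*0 - 4) = -4/3 + (0 - 4) = -4/3 - 4 = -16/3)
F(T) + J = -16/3 - 133 = -415/3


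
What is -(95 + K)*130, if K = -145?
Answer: 6500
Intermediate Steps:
-(95 + K)*130 = -(95 - 145)*130 = -(-50)*130 = -1*(-6500) = 6500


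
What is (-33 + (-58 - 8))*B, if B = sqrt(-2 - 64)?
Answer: -99*I*sqrt(66) ≈ -804.28*I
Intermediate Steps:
B = I*sqrt(66) (B = sqrt(-66) = I*sqrt(66) ≈ 8.124*I)
(-33 + (-58 - 8))*B = (-33 + (-58 - 8))*(I*sqrt(66)) = (-33 - 66)*(I*sqrt(66)) = -99*I*sqrt(66)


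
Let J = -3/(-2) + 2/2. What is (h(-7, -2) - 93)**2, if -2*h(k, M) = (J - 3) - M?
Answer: 140625/16 ≈ 8789.1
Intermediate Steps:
J = 5/2 (J = -3*(-1/2) + 2*(1/2) = 3/2 + 1 = 5/2 ≈ 2.5000)
h(k, M) = 1/4 + M/2 (h(k, M) = -((5/2 - 3) - M)/2 = -(-1/2 - M)/2 = 1/4 + M/2)
(h(-7, -2) - 93)**2 = ((1/4 + (1/2)*(-2)) - 93)**2 = ((1/4 - 1) - 93)**2 = (-3/4 - 93)**2 = (-375/4)**2 = 140625/16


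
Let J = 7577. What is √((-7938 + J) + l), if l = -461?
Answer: I*√822 ≈ 28.671*I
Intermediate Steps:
√((-7938 + J) + l) = √((-7938 + 7577) - 461) = √(-361 - 461) = √(-822) = I*√822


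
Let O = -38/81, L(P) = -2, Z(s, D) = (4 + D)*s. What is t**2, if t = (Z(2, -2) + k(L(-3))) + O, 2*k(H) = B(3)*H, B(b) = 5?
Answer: 14161/6561 ≈ 2.1584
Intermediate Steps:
Z(s, D) = s*(4 + D)
O = -38/81 (O = -38*1/81 = -38/81 ≈ -0.46914)
k(H) = 5*H/2 (k(H) = (5*H)/2 = 5*H/2)
t = -119/81 (t = (2*(4 - 2) + (5/2)*(-2)) - 38/81 = (2*2 - 5) - 38/81 = (4 - 5) - 38/81 = -1 - 38/81 = -119/81 ≈ -1.4691)
t**2 = (-119/81)**2 = 14161/6561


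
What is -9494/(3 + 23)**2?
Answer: -4747/338 ≈ -14.044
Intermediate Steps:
-9494/(3 + 23)**2 = -9494/(26**2) = -9494/676 = -9494*1/676 = -4747/338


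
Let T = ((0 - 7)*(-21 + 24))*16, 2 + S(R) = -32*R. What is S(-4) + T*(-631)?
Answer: 212142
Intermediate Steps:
S(R) = -2 - 32*R
T = -336 (T = -7*3*16 = -21*16 = -336)
S(-4) + T*(-631) = (-2 - 32*(-4)) - 336*(-631) = (-2 + 128) + 212016 = 126 + 212016 = 212142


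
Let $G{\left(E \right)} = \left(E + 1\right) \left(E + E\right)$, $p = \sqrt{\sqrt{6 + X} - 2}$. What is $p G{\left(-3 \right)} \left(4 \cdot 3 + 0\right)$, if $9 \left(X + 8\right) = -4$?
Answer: $48 \sqrt{-18 + 3 i \sqrt{22}} \approx 74.727 + 216.92 i$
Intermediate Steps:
$X = - \frac{76}{9}$ ($X = -8 + \frac{1}{9} \left(-4\right) = -8 - \frac{4}{9} = - \frac{76}{9} \approx -8.4444$)
$p = \sqrt{-2 + \frac{i \sqrt{22}}{3}}$ ($p = \sqrt{\sqrt{6 - \frac{76}{9}} - 2} = \sqrt{\sqrt{- \frac{22}{9}} - 2} = \sqrt{\frac{i \sqrt{22}}{3} - 2} = \sqrt{-2 + \frac{i \sqrt{22}}{3}} \approx 0.51894 + 1.5064 i$)
$G{\left(E \right)} = 2 E \left(1 + E\right)$ ($G{\left(E \right)} = \left(1 + E\right) 2 E = 2 E \left(1 + E\right)$)
$p G{\left(-3 \right)} \left(4 \cdot 3 + 0\right) = \frac{\sqrt{-18 + 3 i \sqrt{22}}}{3} \cdot 2 \left(-3\right) \left(1 - 3\right) \left(4 \cdot 3 + 0\right) = \frac{\sqrt{-18 + 3 i \sqrt{22}}}{3} \cdot 2 \left(-3\right) \left(-2\right) \left(12 + 0\right) = \frac{\sqrt{-18 + 3 i \sqrt{22}}}{3} \cdot 12 \cdot 12 = 4 \sqrt{-18 + 3 i \sqrt{22}} \cdot 12 = 48 \sqrt{-18 + 3 i \sqrt{22}}$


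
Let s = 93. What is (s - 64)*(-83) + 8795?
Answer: 6388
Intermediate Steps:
(s - 64)*(-83) + 8795 = (93 - 64)*(-83) + 8795 = 29*(-83) + 8795 = -2407 + 8795 = 6388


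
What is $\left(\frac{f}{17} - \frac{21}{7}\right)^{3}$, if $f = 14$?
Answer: $- \frac{50653}{4913} \approx -10.31$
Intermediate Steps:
$\left(\frac{f}{17} - \frac{21}{7}\right)^{3} = \left(\frac{14}{17} - \frac{21}{7}\right)^{3} = \left(14 \cdot \frac{1}{17} - 3\right)^{3} = \left(\frac{14}{17} - 3\right)^{3} = \left(- \frac{37}{17}\right)^{3} = - \frac{50653}{4913}$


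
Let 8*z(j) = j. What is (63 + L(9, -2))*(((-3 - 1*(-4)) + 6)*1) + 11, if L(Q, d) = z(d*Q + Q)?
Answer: 3553/8 ≈ 444.13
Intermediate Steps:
z(j) = j/8
L(Q, d) = Q/8 + Q*d/8 (L(Q, d) = (d*Q + Q)/8 = (Q*d + Q)/8 = (Q + Q*d)/8 = Q/8 + Q*d/8)
(63 + L(9, -2))*(((-3 - 1*(-4)) + 6)*1) + 11 = (63 + (⅛)*9*(1 - 2))*(((-3 - 1*(-4)) + 6)*1) + 11 = (63 + (⅛)*9*(-1))*(((-3 + 4) + 6)*1) + 11 = (63 - 9/8)*((1 + 6)*1) + 11 = 495*(7*1)/8 + 11 = (495/8)*7 + 11 = 3465/8 + 11 = 3553/8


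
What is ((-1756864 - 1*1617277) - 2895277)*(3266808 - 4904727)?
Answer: 10268798861142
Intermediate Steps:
((-1756864 - 1*1617277) - 2895277)*(3266808 - 4904727) = ((-1756864 - 1617277) - 2895277)*(-1637919) = (-3374141 - 2895277)*(-1637919) = -6269418*(-1637919) = 10268798861142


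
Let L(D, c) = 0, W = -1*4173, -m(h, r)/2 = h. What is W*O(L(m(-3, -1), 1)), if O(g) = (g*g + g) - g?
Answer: 0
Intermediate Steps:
m(h, r) = -2*h
W = -4173
O(g) = g**2 (O(g) = (g**2 + g) - g = (g + g**2) - g = g**2)
W*O(L(m(-3, -1), 1)) = -4173*0**2 = -4173*0 = 0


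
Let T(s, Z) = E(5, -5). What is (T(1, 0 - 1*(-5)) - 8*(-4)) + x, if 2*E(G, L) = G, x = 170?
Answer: 409/2 ≈ 204.50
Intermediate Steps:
E(G, L) = G/2
T(s, Z) = 5/2 (T(s, Z) = (1/2)*5 = 5/2)
(T(1, 0 - 1*(-5)) - 8*(-4)) + x = (5/2 - 8*(-4)) + 170 = (5/2 + 32) + 170 = 69/2 + 170 = 409/2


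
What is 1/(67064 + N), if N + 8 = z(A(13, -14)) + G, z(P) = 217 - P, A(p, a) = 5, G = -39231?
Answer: 1/28037 ≈ 3.5667e-5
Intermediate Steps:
N = -39027 (N = -8 + ((217 - 1*5) - 39231) = -8 + ((217 - 5) - 39231) = -8 + (212 - 39231) = -8 - 39019 = -39027)
1/(67064 + N) = 1/(67064 - 39027) = 1/28037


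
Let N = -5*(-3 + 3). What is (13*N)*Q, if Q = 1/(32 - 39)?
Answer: 0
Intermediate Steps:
Q = -⅐ (Q = 1/(-7) = -⅐ ≈ -0.14286)
N = 0 (N = -5*0 = 0)
(13*N)*Q = (13*0)*(-⅐) = 0*(-⅐) = 0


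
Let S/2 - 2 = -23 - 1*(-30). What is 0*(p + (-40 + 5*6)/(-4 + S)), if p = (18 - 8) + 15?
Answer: 0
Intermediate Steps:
p = 25 (p = 10 + 15 = 25)
S = 18 (S = 4 + 2*(-23 - 1*(-30)) = 4 + 2*(-23 + 30) = 4 + 2*7 = 4 + 14 = 18)
0*(p + (-40 + 5*6)/(-4 + S)) = 0*(25 + (-40 + 5*6)/(-4 + 18)) = 0*(25 + (-40 + 30)/14) = 0*(25 - 10*1/14) = 0*(25 - 5/7) = 0*(170/7) = 0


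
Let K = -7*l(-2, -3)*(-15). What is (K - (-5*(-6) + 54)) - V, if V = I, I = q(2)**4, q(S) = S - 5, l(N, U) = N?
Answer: -375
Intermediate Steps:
q(S) = -5 + S
K = -210 (K = -7*(-2)*(-15) = 14*(-15) = -210)
I = 81 (I = (-5 + 2)**4 = (-3)**4 = 81)
V = 81
(K - (-5*(-6) + 54)) - V = (-210 - (-5*(-6) + 54)) - 1*81 = (-210 - (30 + 54)) - 81 = (-210 - 1*84) - 81 = (-210 - 84) - 81 = -294 - 81 = -375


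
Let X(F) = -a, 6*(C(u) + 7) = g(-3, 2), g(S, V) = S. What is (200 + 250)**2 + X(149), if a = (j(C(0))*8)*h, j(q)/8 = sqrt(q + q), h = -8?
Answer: 202500 + 512*I*sqrt(15) ≈ 2.025e+5 + 1983.0*I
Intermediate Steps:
C(u) = -15/2 (C(u) = -7 + (1/6)*(-3) = -7 - 1/2 = -15/2)
j(q) = 8*sqrt(2)*sqrt(q) (j(q) = 8*sqrt(q + q) = 8*sqrt(2*q) = 8*(sqrt(2)*sqrt(q)) = 8*sqrt(2)*sqrt(q))
a = -512*I*sqrt(15) (a = ((8*sqrt(2)*sqrt(-15/2))*8)*(-8) = ((8*sqrt(2)*(I*sqrt(30)/2))*8)*(-8) = ((8*I*sqrt(15))*8)*(-8) = (64*I*sqrt(15))*(-8) = -512*I*sqrt(15) ≈ -1983.0*I)
X(F) = 512*I*sqrt(15) (X(F) = -(-512)*I*sqrt(15) = 512*I*sqrt(15))
(200 + 250)**2 + X(149) = (200 + 250)**2 + 512*I*sqrt(15) = 450**2 + 512*I*sqrt(15) = 202500 + 512*I*sqrt(15)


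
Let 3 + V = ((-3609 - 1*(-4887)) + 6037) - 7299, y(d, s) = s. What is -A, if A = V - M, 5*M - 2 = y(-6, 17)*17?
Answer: 226/5 ≈ 45.200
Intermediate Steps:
M = 291/5 (M = ⅖ + (17*17)/5 = ⅖ + (⅕)*289 = ⅖ + 289/5 = 291/5 ≈ 58.200)
V = 13 (V = -3 + (((-3609 - 1*(-4887)) + 6037) - 7299) = -3 + (((-3609 + 4887) + 6037) - 7299) = -3 + ((1278 + 6037) - 7299) = -3 + (7315 - 7299) = -3 + 16 = 13)
A = -226/5 (A = 13 - 1*291/5 = 13 - 291/5 = -226/5 ≈ -45.200)
-A = -1*(-226/5) = 226/5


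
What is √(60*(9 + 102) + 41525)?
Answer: √48185 ≈ 219.51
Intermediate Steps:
√(60*(9 + 102) + 41525) = √(60*111 + 41525) = √(6660 + 41525) = √48185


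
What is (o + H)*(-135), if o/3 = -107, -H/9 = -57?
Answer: -25920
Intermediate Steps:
H = 513 (H = -9*(-57) = 513)
o = -321 (o = 3*(-107) = -321)
(o + H)*(-135) = (-321 + 513)*(-135) = 192*(-135) = -25920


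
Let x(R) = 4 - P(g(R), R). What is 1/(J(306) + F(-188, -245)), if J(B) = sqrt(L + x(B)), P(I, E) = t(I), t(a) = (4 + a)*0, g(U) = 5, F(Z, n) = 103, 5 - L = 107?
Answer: 103/10707 - 7*I*sqrt(2)/10707 ≈ 0.0096199 - 0.00092458*I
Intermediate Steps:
L = -102 (L = 5 - 1*107 = 5 - 107 = -102)
t(a) = 0
P(I, E) = 0
x(R) = 4 (x(R) = 4 - 1*0 = 4 + 0 = 4)
J(B) = 7*I*sqrt(2) (J(B) = sqrt(-102 + 4) = sqrt(-98) = 7*I*sqrt(2))
1/(J(306) + F(-188, -245)) = 1/(7*I*sqrt(2) + 103) = 1/(103 + 7*I*sqrt(2))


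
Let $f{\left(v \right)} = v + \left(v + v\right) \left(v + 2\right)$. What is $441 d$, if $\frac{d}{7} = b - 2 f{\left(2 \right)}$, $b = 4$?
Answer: $-98784$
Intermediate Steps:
$f{\left(v \right)} = v + 2 v \left(2 + v\right)$
$d = -224$ ($d = 7 \left(4 - 2 \cdot 2 \left(5 + 2 \cdot 2\right)\right) = 7 \left(4 - 2 \cdot 2 \left(5 + 4\right)\right) = 7 \left(4 - 2 \cdot 2 \cdot 9\right) = 7 \left(4 - 36\right) = 7 \left(-32\right) = -224$)
$441 d = 441 \left(-224\right) = -98784$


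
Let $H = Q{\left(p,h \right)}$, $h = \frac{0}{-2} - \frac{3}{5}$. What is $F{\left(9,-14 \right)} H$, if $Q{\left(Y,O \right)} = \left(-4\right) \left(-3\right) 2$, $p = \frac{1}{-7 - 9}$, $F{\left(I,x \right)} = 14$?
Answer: $336$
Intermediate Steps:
$h = - \frac{3}{5}$ ($h = 0 \left(- \frac{1}{2}\right) - \frac{3}{5} = 0 - \frac{3}{5} = - \frac{3}{5} \approx -0.6$)
$p = - \frac{1}{16}$ ($p = \frac{1}{-16} = - \frac{1}{16} \approx -0.0625$)
$Q{\left(Y,O \right)} = 24$ ($Q{\left(Y,O \right)} = 12 \cdot 2 = 24$)
$H = 24$
$F{\left(9,-14 \right)} H = 14 \cdot 24 = 336$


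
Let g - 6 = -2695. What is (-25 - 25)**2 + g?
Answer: -189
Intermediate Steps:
g = -2689 (g = 6 - 2695 = -2689)
(-25 - 25)**2 + g = (-25 - 25)**2 - 2689 = (-50)**2 - 2689 = 2500 - 2689 = -189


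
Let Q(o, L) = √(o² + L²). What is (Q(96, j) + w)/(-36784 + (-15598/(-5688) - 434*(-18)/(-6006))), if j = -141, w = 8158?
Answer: -3317793336/14959172255 - 1220076*√3233/14959172255 ≈ -0.22643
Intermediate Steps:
Q(o, L) = √(L² + o²)
(Q(96, j) + w)/(-36784 + (-15598/(-5688) - 434*(-18)/(-6006))) = (√((-141)² + 96²) + 8158)/(-36784 + (-15598/(-5688) - 434*(-18)/(-6006))) = (√(19881 + 9216) + 8158)/(-36784 + (-15598*(-1/5688) + 7812*(-1/6006))) = (√29097 + 8158)/(-36784 + (7799/2844 - 186/143)) = (3*√3233 + 8158)/(-36784 + 586273/406692) = (8158 + 3*√3233)/(-14959172255/406692) = (8158 + 3*√3233)*(-406692/14959172255) = -3317793336/14959172255 - 1220076*√3233/14959172255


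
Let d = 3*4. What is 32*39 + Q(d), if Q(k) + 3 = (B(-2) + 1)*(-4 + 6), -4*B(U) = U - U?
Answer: 1247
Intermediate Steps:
B(U) = 0 (B(U) = -(U - U)/4 = -¼*0 = 0)
d = 12
Q(k) = -1 (Q(k) = -3 + (0 + 1)*(-4 + 6) = -3 + 1*2 = -3 + 2 = -1)
32*39 + Q(d) = 32*39 - 1 = 1248 - 1 = 1247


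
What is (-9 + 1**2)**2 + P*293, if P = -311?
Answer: -91059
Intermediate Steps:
(-9 + 1**2)**2 + P*293 = (-9 + 1**2)**2 - 311*293 = (-9 + 1)**2 - 91123 = (-8)**2 - 91123 = 64 - 91123 = -91059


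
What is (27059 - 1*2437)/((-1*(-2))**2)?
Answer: 12311/2 ≈ 6155.5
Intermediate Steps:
(27059 - 1*2437)/((-1*(-2))**2) = (27059 - 2437)/(2**2) = 24622/4 = 24622*(1/4) = 12311/2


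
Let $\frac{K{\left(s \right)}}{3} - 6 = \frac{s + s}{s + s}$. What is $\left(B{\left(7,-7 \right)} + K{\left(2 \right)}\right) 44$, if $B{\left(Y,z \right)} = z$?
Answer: $616$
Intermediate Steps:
$K{\left(s \right)} = 21$ ($K{\left(s \right)} = 18 + 3 \frac{s + s}{s + s} = 18 + 3 \frac{2 s}{2 s} = 18 + 3 \cdot 2 s \frac{1}{2 s} = 18 + 3 \cdot 1 = 18 + 3 = 21$)
$\left(B{\left(7,-7 \right)} + K{\left(2 \right)}\right) 44 = \left(-7 + 21\right) 44 = 14 \cdot 44 = 616$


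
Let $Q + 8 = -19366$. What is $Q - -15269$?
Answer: $-4105$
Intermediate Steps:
$Q = -19374$ ($Q = -8 - 19366 = -19374$)
$Q - -15269 = -19374 - -15269 = -19374 + \left(-3753 + 19022\right) = -19374 + 15269 = -4105$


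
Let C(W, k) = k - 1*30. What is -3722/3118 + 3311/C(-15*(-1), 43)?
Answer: 5137656/20267 ≈ 253.50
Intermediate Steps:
C(W, k) = -30 + k (C(W, k) = k - 30 = -30 + k)
-3722/3118 + 3311/C(-15*(-1), 43) = -3722/3118 + 3311/(-30 + 43) = -3722*1/3118 + 3311/13 = -1861/1559 + 3311*(1/13) = -1861/1559 + 3311/13 = 5137656/20267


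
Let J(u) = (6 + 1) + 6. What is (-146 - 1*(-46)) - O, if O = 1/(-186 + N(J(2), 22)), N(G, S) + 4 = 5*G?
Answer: -12499/125 ≈ -99.992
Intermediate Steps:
J(u) = 13 (J(u) = 7 + 6 = 13)
N(G, S) = -4 + 5*G
O = -1/125 (O = 1/(-186 + (-4 + 5*13)) = 1/(-186 + (-4 + 65)) = 1/(-186 + 61) = 1/(-125) = -1/125 ≈ -0.0080000)
(-146 - 1*(-46)) - O = (-146 - 1*(-46)) - 1*(-1/125) = (-146 + 46) + 1/125 = -100 + 1/125 = -12499/125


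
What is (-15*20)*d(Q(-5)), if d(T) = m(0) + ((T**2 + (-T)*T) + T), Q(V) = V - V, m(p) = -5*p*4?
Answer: 0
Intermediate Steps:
m(p) = -20*p
Q(V) = 0
d(T) = T (d(T) = -20*0 + ((T**2 + (-T)*T) + T) = 0 + ((T**2 - T**2) + T) = 0 + (0 + T) = 0 + T = T)
(-15*20)*d(Q(-5)) = -15*20*0 = -300*0 = 0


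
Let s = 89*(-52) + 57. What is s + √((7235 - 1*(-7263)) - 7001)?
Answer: -4571 + 21*√17 ≈ -4484.4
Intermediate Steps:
s = -4571 (s = -4628 + 57 = -4571)
s + √((7235 - 1*(-7263)) - 7001) = -4571 + √((7235 - 1*(-7263)) - 7001) = -4571 + √((7235 + 7263) - 7001) = -4571 + √(14498 - 7001) = -4571 + √7497 = -4571 + 21*√17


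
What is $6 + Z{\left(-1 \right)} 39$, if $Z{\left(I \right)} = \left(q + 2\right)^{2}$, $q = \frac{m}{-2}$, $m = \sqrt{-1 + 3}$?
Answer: $\frac{363}{2} - 78 \sqrt{2} \approx 71.191$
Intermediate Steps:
$m = \sqrt{2} \approx 1.4142$
$q = - \frac{\sqrt{2}}{2}$ ($q = \frac{\sqrt{2}}{-2} = \sqrt{2} \left(- \frac{1}{2}\right) = - \frac{\sqrt{2}}{2} \approx -0.70711$)
$Z{\left(I \right)} = \left(2 - \frac{\sqrt{2}}{2}\right)^{2}$ ($Z{\left(I \right)} = \left(- \frac{\sqrt{2}}{2} + 2\right)^{2} = \left(2 - \frac{\sqrt{2}}{2}\right)^{2}$)
$6 + Z{\left(-1 \right)} 39 = 6 + \frac{\left(4 - \sqrt{2}\right)^{2}}{4} \cdot 39 = 6 + \frac{39 \left(4 - \sqrt{2}\right)^{2}}{4}$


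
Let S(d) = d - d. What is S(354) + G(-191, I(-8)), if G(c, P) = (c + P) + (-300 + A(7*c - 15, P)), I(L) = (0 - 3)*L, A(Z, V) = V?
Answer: -443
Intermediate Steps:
I(L) = -3*L
G(c, P) = -300 + c + 2*P (G(c, P) = (c + P) + (-300 + P) = (P + c) + (-300 + P) = -300 + c + 2*P)
S(d) = 0
S(354) + G(-191, I(-8)) = 0 + (-300 - 191 + 2*(-3*(-8))) = 0 + (-300 - 191 + 2*24) = 0 + (-300 - 191 + 48) = 0 - 443 = -443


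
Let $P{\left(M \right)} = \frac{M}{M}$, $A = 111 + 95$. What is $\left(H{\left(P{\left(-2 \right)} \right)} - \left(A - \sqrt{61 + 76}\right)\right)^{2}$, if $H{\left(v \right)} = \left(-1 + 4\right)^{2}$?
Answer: $\left(197 - \sqrt{137}\right)^{2} \approx 34334.0$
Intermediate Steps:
$A = 206$
$P{\left(M \right)} = 1$
$H{\left(v \right)} = 9$ ($H{\left(v \right)} = 3^{2} = 9$)
$\left(H{\left(P{\left(-2 \right)} \right)} - \left(A - \sqrt{61 + 76}\right)\right)^{2} = \left(9 + \left(\sqrt{61 + 76} - 206\right)\right)^{2} = \left(9 - \left(206 - \sqrt{137}\right)\right)^{2} = \left(-197 + \sqrt{137}\right)^{2}$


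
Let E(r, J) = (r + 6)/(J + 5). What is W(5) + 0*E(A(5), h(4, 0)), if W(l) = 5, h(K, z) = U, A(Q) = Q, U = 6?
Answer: 5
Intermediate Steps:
h(K, z) = 6
E(r, J) = (6 + r)/(5 + J)
W(5) + 0*E(A(5), h(4, 0)) = 5 + 0*((6 + 5)/(5 + 6)) = 5 + 0*(11/11) = 5 + 0*((1/11)*11) = 5 + 0*1 = 5 + 0 = 5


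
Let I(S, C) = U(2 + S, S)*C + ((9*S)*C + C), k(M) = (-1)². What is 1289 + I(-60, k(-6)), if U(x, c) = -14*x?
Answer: 1562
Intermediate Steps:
k(M) = 1
I(S, C) = C + C*(-28 - 14*S) + 9*C*S (I(S, C) = (-14*(2 + S))*C + ((9*S)*C + C) = (-28 - 14*S)*C + (9*C*S + C) = C*(-28 - 14*S) + (C + 9*C*S) = C + C*(-28 - 14*S) + 9*C*S)
1289 + I(-60, k(-6)) = 1289 + 1*(-27 - 5*(-60)) = 1289 + 1*(-27 + 300) = 1289 + 1*273 = 1289 + 273 = 1562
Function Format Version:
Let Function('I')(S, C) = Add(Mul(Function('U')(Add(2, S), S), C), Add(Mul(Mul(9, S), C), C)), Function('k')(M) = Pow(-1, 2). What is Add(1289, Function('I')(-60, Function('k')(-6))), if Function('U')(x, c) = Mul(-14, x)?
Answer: 1562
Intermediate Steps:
Function('k')(M) = 1
Function('I')(S, C) = Add(C, Mul(C, Add(-28, Mul(-14, S))), Mul(9, C, S)) (Function('I')(S, C) = Add(Mul(Mul(-14, Add(2, S)), C), Add(Mul(Mul(9, S), C), C)) = Add(Mul(Add(-28, Mul(-14, S)), C), Add(Mul(9, C, S), C)) = Add(Mul(C, Add(-28, Mul(-14, S))), Add(C, Mul(9, C, S))) = Add(C, Mul(C, Add(-28, Mul(-14, S))), Mul(9, C, S)))
Add(1289, Function('I')(-60, Function('k')(-6))) = Add(1289, Mul(1, Add(-27, Mul(-5, -60)))) = Add(1289, Mul(1, Add(-27, 300))) = Add(1289, Mul(1, 273)) = Add(1289, 273) = 1562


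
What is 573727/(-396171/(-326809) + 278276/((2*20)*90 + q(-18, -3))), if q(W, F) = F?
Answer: 674434432273371/92368128371 ≈ 7301.6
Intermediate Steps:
573727/(-396171/(-326809) + 278276/((2*20)*90 + q(-18, -3))) = 573727/(-396171/(-326809) + 278276/((2*20)*90 - 3)) = 573727/(-396171*(-1/326809) + 278276/(40*90 - 3)) = 573727/(396171/326809 + 278276/(3600 - 3)) = 573727/(396171/326809 + 278276/3597) = 573727/(92368128371/1175531973) = 573727*(1175531973/92368128371) = 674434432273371/92368128371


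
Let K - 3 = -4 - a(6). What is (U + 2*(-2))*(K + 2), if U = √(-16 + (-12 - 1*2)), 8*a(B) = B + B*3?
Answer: 8 - 2*I*√30 ≈ 8.0 - 10.954*I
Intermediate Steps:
a(B) = B/2 (a(B) = (B + B*3)/8 = (B + 3*B)/8 = (4*B)/8 = B/2)
U = I*√30 (U = √(-16 + (-12 - 2)) = √(-16 - 14) = √(-30) = I*√30 ≈ 5.4772*I)
K = -4 (K = 3 + (-4 - 6/2) = 3 + (-4 - 1*3) = 3 + (-4 - 3) = 3 - 7 = -4)
(U + 2*(-2))*(K + 2) = (I*√30 + 2*(-2))*(-4 + 2) = (I*√30 - 4)*(-2) = (-4 + I*√30)*(-2) = 8 - 2*I*√30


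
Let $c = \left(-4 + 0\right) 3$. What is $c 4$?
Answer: $-48$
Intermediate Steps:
$c = -12$ ($c = \left(-4\right) 3 = -12$)
$c 4 = \left(-12\right) 4 = -48$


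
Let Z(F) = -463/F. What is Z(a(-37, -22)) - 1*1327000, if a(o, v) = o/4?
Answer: -49097148/37 ≈ -1.3270e+6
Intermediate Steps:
a(o, v) = o/4 (a(o, v) = o*(¼) = o/4)
Z(a(-37, -22)) - 1*1327000 = -463/((¼)*(-37)) - 1*1327000 = -463/(-37/4) - 1327000 = -463*(-4/37) - 1327000 = 1852/37 - 1327000 = -49097148/37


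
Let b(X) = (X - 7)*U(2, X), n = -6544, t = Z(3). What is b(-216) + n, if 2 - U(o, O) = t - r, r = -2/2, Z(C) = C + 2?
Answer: -5652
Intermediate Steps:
Z(C) = 2 + C
r = -1 (r = -2*½ = -1)
t = 5 (t = 2 + 3 = 5)
U(o, O) = -4 (U(o, O) = 2 - (5 - 1*(-1)) = 2 - (5 + 1) = 2 - 1*6 = 2 - 6 = -4)
b(X) = 28 - 4*X (b(X) = (X - 7)*(-4) = (-7 + X)*(-4) = 28 - 4*X)
b(-216) + n = (28 - 4*(-216)) - 6544 = (28 + 864) - 6544 = 892 - 6544 = -5652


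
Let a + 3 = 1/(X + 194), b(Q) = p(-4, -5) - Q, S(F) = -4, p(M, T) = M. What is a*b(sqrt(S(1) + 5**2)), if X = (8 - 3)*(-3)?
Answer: 2144/179 + 536*sqrt(21)/179 ≈ 25.700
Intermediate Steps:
b(Q) = -4 - Q
X = -15 (X = 5*(-3) = -15)
a = -536/179 (a = -3 + 1/(-15 + 194) = -3 + 1/179 = -536/179 ≈ -2.9944)
a*b(sqrt(S(1) + 5**2)) = -536*(-4 - sqrt(-4 + 5**2))/179 = -536*(-4 - sqrt(-4 + 25))/179 = -536*(-4 - sqrt(21))/179 = 2144/179 + 536*sqrt(21)/179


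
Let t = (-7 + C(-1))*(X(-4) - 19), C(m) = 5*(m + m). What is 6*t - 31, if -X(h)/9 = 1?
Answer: 2825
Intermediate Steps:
X(h) = -9 (X(h) = -9*1 = -9)
C(m) = 10*m (C(m) = 5*(2*m) = 10*m)
t = 476 (t = (-7 + 10*(-1))*(-9 - 19) = (-7 - 10)*(-28) = -17*(-28) = 476)
6*t - 31 = 6*476 - 31 = 2856 - 31 = 2825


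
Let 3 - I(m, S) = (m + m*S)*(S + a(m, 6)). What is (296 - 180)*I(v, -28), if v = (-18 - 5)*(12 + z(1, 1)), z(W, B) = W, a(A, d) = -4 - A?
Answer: -250036608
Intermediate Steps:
v = -299 (v = (-18 - 5)*(12 + 1) = -23*13 = -299)
I(m, S) = 3 - (m + S*m)*(-4 + S - m) (I(m, S) = 3 - (m + m*S)*(S + (-4 - m)) = 3 - (m + S*m)*(-4 + S - m))
(296 - 180)*I(v, -28) = (296 - 180)*(3 - 299*(4 - 299) - 1*(-28)*(-299) - 1*(-299)*(-28)² - 28*(-299)*(4 - 299)) = 116*(3 - 299*(-295) - 8372 - 1*(-299)*784 - 28*(-299)*(-295)) = 116*(3 + 88205 - 8372 + 234416 - 2469740) = 116*(-2155488) = -250036608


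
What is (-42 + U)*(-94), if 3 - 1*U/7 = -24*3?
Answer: -45402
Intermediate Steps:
U = 525 (U = 21 - (-168)*3 = 21 - 7*(-72) = 21 + 504 = 525)
(-42 + U)*(-94) = (-42 + 525)*(-94) = 483*(-94) = -45402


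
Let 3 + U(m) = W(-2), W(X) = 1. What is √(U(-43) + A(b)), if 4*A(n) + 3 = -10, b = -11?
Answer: I*√21/2 ≈ 2.2913*I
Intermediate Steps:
A(n) = -13/4 (A(n) = -¾ + (¼)*(-10) = -¾ - 5/2 = -13/4)
U(m) = -2 (U(m) = -3 + 1 = -2)
√(U(-43) + A(b)) = √(-2 - 13/4) = √(-21/4) = I*√21/2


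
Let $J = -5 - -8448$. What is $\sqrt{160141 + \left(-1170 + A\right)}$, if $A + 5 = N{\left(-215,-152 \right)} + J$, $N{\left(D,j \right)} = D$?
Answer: $\sqrt{167194} \approx 408.89$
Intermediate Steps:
$J = 8443$ ($J = -5 + 8448 = 8443$)
$A = 8223$ ($A = -5 + \left(-215 + 8443\right) = -5 + 8228 = 8223$)
$\sqrt{160141 + \left(-1170 + A\right)} = \sqrt{160141 + \left(-1170 + 8223\right)} = \sqrt{160141 + 7053} = \sqrt{167194}$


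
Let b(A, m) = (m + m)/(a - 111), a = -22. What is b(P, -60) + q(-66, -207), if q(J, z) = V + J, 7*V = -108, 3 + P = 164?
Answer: -1530/19 ≈ -80.526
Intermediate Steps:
P = 161 (P = -3 + 164 = 161)
b(A, m) = -2*m/133 (b(A, m) = (m + m)/(-22 - 111) = (2*m)/(-133) = (2*m)*(-1/133) = -2*m/133)
V = -108/7 (V = (⅐)*(-108) = -108/7 ≈ -15.429)
q(J, z) = -108/7 + J
b(P, -60) + q(-66, -207) = -2/133*(-60) + (-108/7 - 66) = 120/133 - 570/7 = -1530/19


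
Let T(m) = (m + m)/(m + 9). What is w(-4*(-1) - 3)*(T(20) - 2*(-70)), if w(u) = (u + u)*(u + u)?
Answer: 16400/29 ≈ 565.52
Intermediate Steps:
w(u) = 4*u² (w(u) = (2*u)*(2*u) = 4*u²)
T(m) = 2*m/(9 + m) (T(m) = (2*m)/(9 + m) = 2*m/(9 + m))
w(-4*(-1) - 3)*(T(20) - 2*(-70)) = (4*(-4*(-1) - 3)²)*(2*20/(9 + 20) - 2*(-70)) = (4*(4 - 3)²)*(2*20/29 + 140) = (4*1²)*(2*20*(1/29) + 140) = (4*1)*(40/29 + 140) = 4*(4100/29) = 16400/29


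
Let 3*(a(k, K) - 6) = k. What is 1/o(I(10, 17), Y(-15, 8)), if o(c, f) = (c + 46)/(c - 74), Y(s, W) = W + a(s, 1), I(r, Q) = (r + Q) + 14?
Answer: -11/29 ≈ -0.37931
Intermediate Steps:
a(k, K) = 6 + k/3
I(r, Q) = 14 + Q + r (I(r, Q) = (Q + r) + 14 = 14 + Q + r)
Y(s, W) = 6 + W + s/3 (Y(s, W) = W + (6 + s/3) = 6 + W + s/3)
o(c, f) = (46 + c)/(-74 + c)
1/o(I(10, 17), Y(-15, 8)) = 1/((46 + (14 + 17 + 10))/(-74 + (14 + 17 + 10))) = 1/((46 + 41)/(-74 + 41)) = 1/(87/(-33)) = 1/(-1/33*87) = 1/(-29/11) = -11/29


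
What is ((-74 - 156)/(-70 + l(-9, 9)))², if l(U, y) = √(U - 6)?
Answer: 52900/(70 - I*√15)² ≈ 10.697 + 1.1874*I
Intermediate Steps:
l(U, y) = √(-6 + U)
((-74 - 156)/(-70 + l(-9, 9)))² = ((-74 - 156)/(-70 + √(-6 - 9)))² = (-230/(-70 + √(-15)))² = (-230/(-70 + I*√15))² = 52900/(-70 + I*√15)²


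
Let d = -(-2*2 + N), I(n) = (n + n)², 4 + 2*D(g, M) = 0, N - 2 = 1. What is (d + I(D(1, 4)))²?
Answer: 289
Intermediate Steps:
N = 3 (N = 2 + 1 = 3)
D(g, M) = -2 (D(g, M) = -2 + (½)*0 = -2 + 0 = -2)
I(n) = 4*n² (I(n) = (2*n)² = 4*n²)
d = 1 (d = -(-2*2 + 3) = -(-4 + 3) = -1*(-1) = 1)
(d + I(D(1, 4)))² = (1 + 4*(-2)²)² = (1 + 4*4)² = (1 + 16)² = 17² = 289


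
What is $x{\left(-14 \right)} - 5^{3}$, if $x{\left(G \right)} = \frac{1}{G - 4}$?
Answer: $- \frac{2251}{18} \approx -125.06$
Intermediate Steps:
$x{\left(G \right)} = \frac{1}{-4 + G}$
$x{\left(-14 \right)} - 5^{3} = \frac{1}{-4 - 14} - 5^{3} = \frac{1}{-18} - 125 = - \frac{1}{18} - 125 = - \frac{2251}{18}$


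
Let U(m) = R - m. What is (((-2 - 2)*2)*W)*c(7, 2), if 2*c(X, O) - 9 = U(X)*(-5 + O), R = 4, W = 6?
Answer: -432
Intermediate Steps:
U(m) = 4 - m
c(X, O) = 9/2 + (-5 + O)*(4 - X)/2 (c(X, O) = 9/2 + ((4 - X)*(-5 + O))/2 = 9/2 + ((-5 + O)*(4 - X))/2 = 9/2 + (-5 + O)*(4 - X)/2)
(((-2 - 2)*2)*W)*c(7, 2) = (((-2 - 2)*2)*6)*(-11/2 + (5/2)*7 - ½*2*(-4 + 7)) = (-4*2*6)*(-11/2 + 35/2 - ½*2*3) = (-8*6)*(-11/2 + 35/2 - 3) = -48*9 = -432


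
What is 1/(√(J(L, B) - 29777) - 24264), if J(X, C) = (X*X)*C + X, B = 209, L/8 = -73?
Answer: -24264/517491353 - √71250343/517491353 ≈ -6.3199e-5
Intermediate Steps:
L = -584 (L = 8*(-73) = -584)
J(X, C) = X + C*X² (J(X, C) = X²*C + X = C*X² + X = X + C*X²)
1/(√(J(L, B) - 29777) - 24264) = 1/(√(-584*(1 + 209*(-584)) - 29777) - 24264) = 1/(√(-584*(1 - 122056) - 29777) - 24264) = 1/(√(-584*(-122055) - 29777) - 24264) = 1/(√(71280120 - 29777) - 24264) = 1/(√71250343 - 24264) = 1/(-24264 + √71250343)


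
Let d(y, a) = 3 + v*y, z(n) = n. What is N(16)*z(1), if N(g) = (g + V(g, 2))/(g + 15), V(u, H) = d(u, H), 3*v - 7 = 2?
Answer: 67/31 ≈ 2.1613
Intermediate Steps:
v = 3 (v = 7/3 + (⅓)*2 = 7/3 + ⅔ = 3)
d(y, a) = 3 + 3*y
V(u, H) = 3 + 3*u
N(g) = (3 + 4*g)/(15 + g) (N(g) = (g + (3 + 3*g))/(g + 15) = (3 + 4*g)/(15 + g))
N(16)*z(1) = ((3 + 4*16)/(15 + 16))*1 = ((3 + 64)/31)*1 = ((1/31)*67)*1 = (67/31)*1 = 67/31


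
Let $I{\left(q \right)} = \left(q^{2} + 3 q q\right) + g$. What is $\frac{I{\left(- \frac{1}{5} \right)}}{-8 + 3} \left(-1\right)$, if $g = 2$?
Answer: $\frac{54}{125} \approx 0.432$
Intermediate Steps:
$I{\left(q \right)} = 2 + 4 q^{2}$ ($I{\left(q \right)} = \left(q^{2} + 3 q q\right) + 2 = \left(q^{2} + 3 q^{2}\right) + 2 = 4 q^{2} + 2 = 2 + 4 q^{2}$)
$\frac{I{\left(- \frac{1}{5} \right)}}{-8 + 3} \left(-1\right) = \frac{2 + 4 \left(- \frac{1}{5}\right)^{2}}{-8 + 3} \left(-1\right) = \frac{2 + 4 \left(\left(-1\right) \frac{1}{5}\right)^{2}}{-5} \left(-1\right) = - \frac{2 + 4 \left(- \frac{1}{5}\right)^{2}}{5} \left(-1\right) = - \frac{2 + 4 \cdot \frac{1}{25}}{5} \left(-1\right) = - \frac{2 + \frac{4}{25}}{5} \left(-1\right) = \left(- \frac{1}{5}\right) \frac{54}{25} \left(-1\right) = \left(- \frac{54}{125}\right) \left(-1\right) = \frac{54}{125}$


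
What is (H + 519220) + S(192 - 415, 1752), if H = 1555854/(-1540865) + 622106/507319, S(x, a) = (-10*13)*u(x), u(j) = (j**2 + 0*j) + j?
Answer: -4625034486355317336/781710090935 ≈ -5.9166e+6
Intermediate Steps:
u(j) = j + j**2 (u(j) = (j**2 + 0) + j = j**2 + j = j + j**2)
S(x, a) = -130*x*(1 + x) (S(x, a) = (-10*13)*(x*(1 + x)) = -130*x*(1 + x))
H = 169267066264/781710090935 (H = 1555854*(-1/1540865) + 622106*(1/507319) = -1555854/1540865 + 622106/507319 = 169267066264/781710090935 ≈ 0.21653)
(H + 519220) + S(192 - 415, 1752) = (169267066264/781710090935 + 519220) - 130*(192 - 415)*(1 + (192 - 415)) = 405879682682336964/781710090935 - 130*(-223)*(1 - 223) = 405879682682336964/781710090935 - 130*(-223)*(-222) = 405879682682336964/781710090935 - 6435780 = -4625034486355317336/781710090935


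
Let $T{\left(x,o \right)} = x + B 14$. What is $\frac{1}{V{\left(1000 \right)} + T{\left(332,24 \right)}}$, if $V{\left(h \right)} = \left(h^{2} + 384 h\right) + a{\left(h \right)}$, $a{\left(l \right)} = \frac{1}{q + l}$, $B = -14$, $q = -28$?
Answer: $\frac{972}{1345380193} \approx 7.2247 \cdot 10^{-7}$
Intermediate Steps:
$a{\left(l \right)} = \frac{1}{-28 + l}$
$T{\left(x,o \right)} = -196 + x$ ($T{\left(x,o \right)} = x - 196 = -196 + x$)
$V{\left(h \right)} = h^{2} + \frac{1}{-28 + h} + 384 h$ ($V{\left(h \right)} = \left(h^{2} + 384 h\right) + \frac{1}{-28 + h} = h^{2} + \frac{1}{-28 + h} + 384 h$)
$\frac{1}{V{\left(1000 \right)} + T{\left(332,24 \right)}} = \frac{1}{\frac{1 + 1000 \left(-28 + 1000\right) \left(384 + 1000\right)}{-28 + 1000} + \left(-196 + 332\right)} = \frac{1}{\frac{1 + 1000 \cdot 972 \cdot 1384}{972} + 136} = \frac{1}{\frac{1 + 1345248000}{972} + 136} = \frac{1}{\frac{1}{972} \cdot 1345248001 + 136} = \frac{1}{\frac{1345248001}{972} + 136} = \frac{1}{\frac{1345380193}{972}} = \frac{972}{1345380193}$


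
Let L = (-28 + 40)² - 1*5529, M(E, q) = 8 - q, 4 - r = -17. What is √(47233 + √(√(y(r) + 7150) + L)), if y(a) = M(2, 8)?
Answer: √(47233 + I*√5*√(1077 - √286)) ≈ 217.33 + 0.167*I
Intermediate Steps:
r = 21 (r = 4 - 1*(-17) = 4 + 17 = 21)
y(a) = 0 (y(a) = 8 - 1*8 = 8 - 8 = 0)
L = -5385 (L = 12² - 5529 = 144 - 5529 = -5385)
√(47233 + √(√(y(r) + 7150) + L)) = √(47233 + √(√(0 + 7150) - 5385)) = √(47233 + √(√7150 - 5385)) = √(47233 + √(5*√286 - 5385)) = √(47233 + √(-5385 + 5*√286))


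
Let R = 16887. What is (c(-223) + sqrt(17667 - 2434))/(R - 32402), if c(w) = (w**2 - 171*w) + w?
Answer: -87639/15515 - sqrt(15233)/15515 ≈ -5.6566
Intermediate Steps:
c(w) = w**2 - 170*w
(c(-223) + sqrt(17667 - 2434))/(R - 32402) = (-223*(-170 - 223) + sqrt(17667 - 2434))/(16887 - 32402) = (-223*(-393) + sqrt(15233))/(-15515) = (87639 + sqrt(15233))*(-1/15515) = -87639/15515 - sqrt(15233)/15515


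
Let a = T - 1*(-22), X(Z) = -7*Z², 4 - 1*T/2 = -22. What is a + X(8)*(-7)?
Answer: 3210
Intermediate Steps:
T = 52 (T = 8 - 2*(-22) = 8 + 44 = 52)
a = 74 (a = 52 - 1*(-22) = 52 + 22 = 74)
a + X(8)*(-7) = 74 - 7*8²*(-7) = 74 - 7*64*(-7) = 74 - 448*(-7) = 74 + 3136 = 3210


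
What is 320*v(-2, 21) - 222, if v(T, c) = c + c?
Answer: 13218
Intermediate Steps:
v(T, c) = 2*c
320*v(-2, 21) - 222 = 320*(2*21) - 222 = 320*42 - 222 = 13440 - 222 = 13218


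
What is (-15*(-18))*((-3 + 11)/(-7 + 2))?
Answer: -432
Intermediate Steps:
(-15*(-18))*((-3 + 11)/(-7 + 2)) = 270*(8/(-5)) = 270*(8*(-⅕)) = 270*(-8/5) = -432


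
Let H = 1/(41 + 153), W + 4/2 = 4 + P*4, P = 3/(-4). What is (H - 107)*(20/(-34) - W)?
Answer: -8547/194 ≈ -44.057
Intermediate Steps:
P = -¾ (P = 3*(-¼) = -¾ ≈ -0.75000)
W = -1 (W = -2 + (4 - ¾*4) = -2 + (4 - 3) = -2 + 1 = -1)
H = 1/194 ≈ 0.0051546
(H - 107)*(20/(-34) - W) = (1/194 - 107)*(20/(-34) - 1*(-1)) = -20757*(20*(-1/34) + 1)/194 = -20757*(-10/17 + 1)/194 = -20757/194*7/17 = -8547/194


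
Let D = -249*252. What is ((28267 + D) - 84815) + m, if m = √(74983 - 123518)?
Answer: -119296 + I*√48535 ≈ -1.193e+5 + 220.31*I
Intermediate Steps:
D = -62748
m = I*√48535 (m = √(-48535) = I*√48535 ≈ 220.31*I)
((28267 + D) - 84815) + m = ((28267 - 62748) - 84815) + I*√48535 = (-34481 - 84815) + I*√48535 = -119296 + I*√48535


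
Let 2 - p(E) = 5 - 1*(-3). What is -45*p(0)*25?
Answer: 6750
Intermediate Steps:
p(E) = -6 (p(E) = 2 - (5 - 1*(-3)) = 2 - (5 + 3) = 2 - 1*8 = 2 - 8 = -6)
-45*p(0)*25 = -45*(-6)*25 = 270*25 = 6750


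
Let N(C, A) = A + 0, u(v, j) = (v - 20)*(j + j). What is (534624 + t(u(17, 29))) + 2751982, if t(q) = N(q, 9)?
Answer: 3286615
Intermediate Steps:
u(v, j) = 2*j*(-20 + v) (u(v, j) = (-20 + v)*(2*j) = 2*j*(-20 + v))
N(C, A) = A
t(q) = 9
(534624 + t(u(17, 29))) + 2751982 = (534624 + 9) + 2751982 = 534633 + 2751982 = 3286615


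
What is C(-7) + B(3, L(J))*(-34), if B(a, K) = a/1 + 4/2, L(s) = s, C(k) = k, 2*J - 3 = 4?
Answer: -177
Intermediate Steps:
J = 7/2 (J = 3/2 + (½)*4 = 3/2 + 2 = 7/2 ≈ 3.5000)
B(a, K) = 2 + a (B(a, K) = a*1 + 4*(½) = a + 2 = 2 + a)
C(-7) + B(3, L(J))*(-34) = -7 + (2 + 3)*(-34) = -7 + 5*(-34) = -7 - 170 = -177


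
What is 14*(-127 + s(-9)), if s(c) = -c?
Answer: -1652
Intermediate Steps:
14*(-127 + s(-9)) = 14*(-127 - 1*(-9)) = 14*(-127 + 9) = 14*(-118) = -1652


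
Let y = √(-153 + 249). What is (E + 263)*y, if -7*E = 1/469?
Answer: 3453712*√6/3283 ≈ 2576.9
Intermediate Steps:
E = -1/3283 (E = -⅐/469 = -⅐*1/469 = -1/3283 ≈ -0.00030460)
y = 4*√6 (y = √96 = 4*√6 ≈ 9.7980)
(E + 263)*y = (-1/3283 + 263)*(4*√6) = 863428*(4*√6)/3283 = 3453712*√6/3283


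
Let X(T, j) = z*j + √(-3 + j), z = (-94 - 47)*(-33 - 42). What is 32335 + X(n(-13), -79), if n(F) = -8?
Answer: -803090 + I*√82 ≈ -8.0309e+5 + 9.0554*I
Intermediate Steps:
z = 10575 (z = -141*(-75) = 10575)
X(T, j) = √(-3 + j) + 10575*j (X(T, j) = 10575*j + √(-3 + j) = √(-3 + j) + 10575*j)
32335 + X(n(-13), -79) = 32335 + (√(-3 - 79) + 10575*(-79)) = 32335 + (√(-82) - 835425) = 32335 + (I*√82 - 835425) = 32335 + (-835425 + I*√82) = -803090 + I*√82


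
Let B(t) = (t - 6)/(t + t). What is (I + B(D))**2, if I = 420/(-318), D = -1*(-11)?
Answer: 1625625/1359556 ≈ 1.1957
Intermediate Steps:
D = 11
B(t) = (-6 + t)/(2*t) (B(t) = (-6 + t)/((2*t)) = (-6 + t)*(1/(2*t)) = (-6 + t)/(2*t))
I = -70/53 (I = 420*(-1/318) = -70/53 ≈ -1.3208)
(I + B(D))**2 = (-70/53 + (1/2)*(-6 + 11)/11)**2 = (-70/53 + (1/2)*(1/11)*5)**2 = (-70/53 + 5/22)**2 = (-1275/1166)**2 = 1625625/1359556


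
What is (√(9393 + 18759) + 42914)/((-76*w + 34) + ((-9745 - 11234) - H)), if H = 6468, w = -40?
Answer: -42914/24373 - 6*√782/24373 ≈ -1.7676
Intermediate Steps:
(√(9393 + 18759) + 42914)/((-76*w + 34) + ((-9745 - 11234) - H)) = (√(9393 + 18759) + 42914)/((-76*(-40) + 34) + ((-9745 - 11234) - 1*6468)) = (√28152 + 42914)/((3040 + 34) + (-20979 - 6468)) = (6*√782 + 42914)/(3074 - 27447) = (42914 + 6*√782)/(-24373) = (42914 + 6*√782)*(-1/24373) = -42914/24373 - 6*√782/24373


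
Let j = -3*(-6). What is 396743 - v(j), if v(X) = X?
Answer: 396725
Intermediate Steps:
j = 18
396743 - v(j) = 396743 - 1*18 = 396743 - 18 = 396725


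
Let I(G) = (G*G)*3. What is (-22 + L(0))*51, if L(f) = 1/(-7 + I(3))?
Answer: -22389/20 ≈ -1119.4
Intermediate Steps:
I(G) = 3*G² (I(G) = G²*3 = 3*G²)
L(f) = 1/20 (L(f) = 1/(-7 + 3*3²) = 1/(-7 + 3*9) = 1/(-7 + 27) = 1/20)
(-22 + L(0))*51 = (-22 + 1/20)*51 = -439/20*51 = -22389/20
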